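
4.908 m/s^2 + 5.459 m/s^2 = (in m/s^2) 10.37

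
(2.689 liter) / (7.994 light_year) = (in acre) 8.786e-24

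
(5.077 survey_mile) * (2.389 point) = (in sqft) 74.12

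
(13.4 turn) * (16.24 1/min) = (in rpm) 217.6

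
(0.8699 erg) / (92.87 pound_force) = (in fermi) 2.106e+05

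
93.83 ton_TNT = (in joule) 3.926e+11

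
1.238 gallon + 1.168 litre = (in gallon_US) 1.547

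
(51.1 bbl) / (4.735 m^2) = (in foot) 5.629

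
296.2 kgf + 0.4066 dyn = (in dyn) 2.905e+08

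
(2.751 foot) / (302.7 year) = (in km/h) 3.162e-10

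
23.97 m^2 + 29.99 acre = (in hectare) 12.14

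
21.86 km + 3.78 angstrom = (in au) 1.461e-07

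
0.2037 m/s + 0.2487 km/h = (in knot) 0.5302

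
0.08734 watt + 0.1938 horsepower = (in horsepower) 0.1939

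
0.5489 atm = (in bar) 0.5562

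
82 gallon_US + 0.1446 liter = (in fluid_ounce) 1.05e+04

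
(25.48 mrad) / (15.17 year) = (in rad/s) 5.326e-11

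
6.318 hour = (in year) 0.0007212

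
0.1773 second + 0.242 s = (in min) 0.006988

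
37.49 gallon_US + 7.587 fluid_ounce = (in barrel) 0.894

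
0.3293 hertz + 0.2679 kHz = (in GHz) 2.682e-07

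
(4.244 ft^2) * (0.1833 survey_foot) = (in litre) 22.03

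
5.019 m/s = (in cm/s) 501.9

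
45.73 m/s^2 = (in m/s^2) 45.73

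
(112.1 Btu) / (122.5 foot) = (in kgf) 323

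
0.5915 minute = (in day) 0.0004108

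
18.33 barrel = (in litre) 2914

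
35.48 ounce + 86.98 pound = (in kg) 40.46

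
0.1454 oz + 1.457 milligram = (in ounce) 0.1455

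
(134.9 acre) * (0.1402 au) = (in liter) 1.145e+19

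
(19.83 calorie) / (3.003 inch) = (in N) 1088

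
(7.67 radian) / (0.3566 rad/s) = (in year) 6.82e-07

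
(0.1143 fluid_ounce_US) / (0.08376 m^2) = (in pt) 0.1144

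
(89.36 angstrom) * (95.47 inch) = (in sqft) 2.332e-07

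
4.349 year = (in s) 1.372e+08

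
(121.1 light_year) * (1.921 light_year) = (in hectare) 2.082e+30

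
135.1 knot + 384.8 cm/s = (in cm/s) 7335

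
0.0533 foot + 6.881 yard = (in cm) 630.8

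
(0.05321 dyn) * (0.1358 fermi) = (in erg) 7.226e-16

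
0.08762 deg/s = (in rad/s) 0.001529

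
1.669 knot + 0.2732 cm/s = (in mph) 1.927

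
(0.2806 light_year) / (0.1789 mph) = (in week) 5.488e+10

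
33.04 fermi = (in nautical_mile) 1.784e-17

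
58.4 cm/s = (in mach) 0.001715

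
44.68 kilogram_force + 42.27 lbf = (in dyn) 6.262e+07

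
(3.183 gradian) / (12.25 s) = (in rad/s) 0.004082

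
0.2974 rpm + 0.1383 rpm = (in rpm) 0.4357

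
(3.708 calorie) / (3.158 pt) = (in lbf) 3131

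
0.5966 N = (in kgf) 0.06084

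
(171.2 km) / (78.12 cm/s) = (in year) 0.006949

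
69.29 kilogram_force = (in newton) 679.5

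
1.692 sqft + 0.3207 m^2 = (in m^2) 0.4779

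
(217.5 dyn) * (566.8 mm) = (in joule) 0.001233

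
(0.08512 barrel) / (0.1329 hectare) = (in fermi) 1.018e+10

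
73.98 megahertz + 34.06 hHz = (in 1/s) 7.398e+07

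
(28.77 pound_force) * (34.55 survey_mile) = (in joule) 7.116e+06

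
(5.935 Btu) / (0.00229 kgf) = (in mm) 2.788e+08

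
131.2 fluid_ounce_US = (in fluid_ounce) 131.2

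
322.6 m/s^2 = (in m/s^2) 322.6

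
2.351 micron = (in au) 1.572e-17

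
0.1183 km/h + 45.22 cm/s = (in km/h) 1.746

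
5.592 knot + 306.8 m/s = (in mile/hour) 692.7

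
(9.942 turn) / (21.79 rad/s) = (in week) 4.74e-06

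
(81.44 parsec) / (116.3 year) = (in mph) 1.533e+09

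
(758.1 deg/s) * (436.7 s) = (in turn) 919.6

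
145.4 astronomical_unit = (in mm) 2.175e+16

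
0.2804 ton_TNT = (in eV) 7.322e+27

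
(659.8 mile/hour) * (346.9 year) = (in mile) 2.005e+09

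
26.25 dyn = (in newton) 0.0002625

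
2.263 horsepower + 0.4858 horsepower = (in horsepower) 2.749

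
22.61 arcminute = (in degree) 0.3768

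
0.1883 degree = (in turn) 0.0005231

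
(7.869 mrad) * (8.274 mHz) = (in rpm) 0.0006217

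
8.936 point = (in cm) 0.3152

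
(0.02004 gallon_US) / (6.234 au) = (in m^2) 8.134e-17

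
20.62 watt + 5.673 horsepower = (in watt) 4251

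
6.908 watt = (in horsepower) 0.009264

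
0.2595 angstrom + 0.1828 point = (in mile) 4.007e-08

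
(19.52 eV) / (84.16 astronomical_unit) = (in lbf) 5.584e-32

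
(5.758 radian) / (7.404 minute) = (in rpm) 0.1238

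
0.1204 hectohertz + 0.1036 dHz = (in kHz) 0.01205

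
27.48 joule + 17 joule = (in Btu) 0.04216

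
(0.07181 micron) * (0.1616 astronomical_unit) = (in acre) 0.429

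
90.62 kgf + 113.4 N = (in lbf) 225.3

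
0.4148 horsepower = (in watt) 309.3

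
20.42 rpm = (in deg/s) 122.5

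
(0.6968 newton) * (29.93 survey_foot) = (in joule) 6.357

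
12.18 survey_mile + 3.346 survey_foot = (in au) 1.31e-07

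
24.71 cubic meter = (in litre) 2.471e+04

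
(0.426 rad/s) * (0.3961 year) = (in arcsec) 1.098e+12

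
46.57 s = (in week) 7.7e-05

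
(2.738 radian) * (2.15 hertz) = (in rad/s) 5.887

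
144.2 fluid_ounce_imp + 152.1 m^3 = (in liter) 1.521e+05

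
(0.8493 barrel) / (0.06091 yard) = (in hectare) 0.0002424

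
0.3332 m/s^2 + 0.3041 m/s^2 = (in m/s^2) 0.6373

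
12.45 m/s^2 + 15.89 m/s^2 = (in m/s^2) 28.34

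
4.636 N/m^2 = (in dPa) 46.36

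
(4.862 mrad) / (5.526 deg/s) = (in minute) 0.0008402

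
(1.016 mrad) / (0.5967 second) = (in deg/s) 0.09756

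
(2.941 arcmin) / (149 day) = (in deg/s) 3.808e-09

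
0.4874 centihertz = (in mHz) 4.874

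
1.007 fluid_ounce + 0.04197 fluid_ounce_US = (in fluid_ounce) 1.049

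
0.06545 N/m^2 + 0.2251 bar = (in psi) 3.265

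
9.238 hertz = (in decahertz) 0.9238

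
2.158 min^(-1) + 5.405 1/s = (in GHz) 5.441e-09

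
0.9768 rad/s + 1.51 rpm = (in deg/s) 65.03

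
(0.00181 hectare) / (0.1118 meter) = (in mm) 1.619e+05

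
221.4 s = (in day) 0.002563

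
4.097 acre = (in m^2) 1.658e+04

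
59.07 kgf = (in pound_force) 130.2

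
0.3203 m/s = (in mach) 0.0009407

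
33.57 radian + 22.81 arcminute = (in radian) 33.58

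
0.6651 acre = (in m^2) 2692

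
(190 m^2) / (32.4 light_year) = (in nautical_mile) 3.347e-19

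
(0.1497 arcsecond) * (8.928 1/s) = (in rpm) 6.188e-05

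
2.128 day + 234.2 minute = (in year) 0.006276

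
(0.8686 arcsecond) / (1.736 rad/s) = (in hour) 6.738e-10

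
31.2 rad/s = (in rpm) 297.9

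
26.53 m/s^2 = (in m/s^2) 26.53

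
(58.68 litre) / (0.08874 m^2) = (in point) 1874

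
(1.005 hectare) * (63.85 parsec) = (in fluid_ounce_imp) 6.969e+26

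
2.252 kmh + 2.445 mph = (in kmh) 6.187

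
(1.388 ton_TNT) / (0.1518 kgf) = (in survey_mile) 2.424e+06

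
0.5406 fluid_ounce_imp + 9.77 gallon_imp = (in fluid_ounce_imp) 1564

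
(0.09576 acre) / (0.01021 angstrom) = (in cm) 3.796e+16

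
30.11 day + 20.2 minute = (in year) 0.08253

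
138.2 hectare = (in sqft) 1.488e+07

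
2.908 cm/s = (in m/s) 0.02908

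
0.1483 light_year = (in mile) 8.718e+11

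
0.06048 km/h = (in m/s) 0.0168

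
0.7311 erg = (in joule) 7.311e-08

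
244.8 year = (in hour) 2.144e+06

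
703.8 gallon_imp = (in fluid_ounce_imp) 1.126e+05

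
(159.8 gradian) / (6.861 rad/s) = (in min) 0.006098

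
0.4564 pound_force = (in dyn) 2.03e+05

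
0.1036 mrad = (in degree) 0.005936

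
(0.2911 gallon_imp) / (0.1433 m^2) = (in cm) 0.9235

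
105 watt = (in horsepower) 0.1408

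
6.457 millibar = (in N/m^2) 645.7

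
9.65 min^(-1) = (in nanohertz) 1.608e+08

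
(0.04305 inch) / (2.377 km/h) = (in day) 1.917e-08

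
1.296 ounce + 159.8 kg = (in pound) 352.4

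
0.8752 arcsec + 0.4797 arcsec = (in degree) 0.0003764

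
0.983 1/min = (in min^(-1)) 0.983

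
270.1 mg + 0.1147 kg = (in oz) 4.055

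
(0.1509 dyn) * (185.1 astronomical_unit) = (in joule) 4.179e+07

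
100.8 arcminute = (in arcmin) 100.8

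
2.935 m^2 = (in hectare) 0.0002935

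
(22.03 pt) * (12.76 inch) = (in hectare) 2.519e-07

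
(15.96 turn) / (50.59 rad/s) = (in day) 2.294e-05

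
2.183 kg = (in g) 2183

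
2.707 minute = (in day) 0.00188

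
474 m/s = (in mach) 1.392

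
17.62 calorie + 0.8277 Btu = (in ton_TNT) 2.263e-07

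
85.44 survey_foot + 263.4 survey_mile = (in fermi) 4.239e+20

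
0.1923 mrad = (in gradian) 0.01224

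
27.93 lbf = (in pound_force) 27.93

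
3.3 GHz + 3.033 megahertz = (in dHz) 3.303e+10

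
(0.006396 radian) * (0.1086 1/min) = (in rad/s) 1.158e-05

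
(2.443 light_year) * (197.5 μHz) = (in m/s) 4.565e+12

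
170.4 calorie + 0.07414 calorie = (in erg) 7.133e+09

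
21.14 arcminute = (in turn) 0.0009787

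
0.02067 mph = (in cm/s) 0.924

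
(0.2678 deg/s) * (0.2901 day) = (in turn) 18.65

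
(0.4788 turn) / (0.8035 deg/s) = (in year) 6.802e-06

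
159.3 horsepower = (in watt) 1.188e+05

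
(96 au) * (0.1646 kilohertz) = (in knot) 4.595e+15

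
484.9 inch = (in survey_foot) 40.41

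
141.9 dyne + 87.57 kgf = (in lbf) 193.1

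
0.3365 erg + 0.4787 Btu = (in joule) 505.1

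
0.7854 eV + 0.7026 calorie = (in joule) 2.94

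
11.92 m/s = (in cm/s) 1192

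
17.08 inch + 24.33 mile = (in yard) 4.282e+04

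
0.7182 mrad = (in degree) 0.04115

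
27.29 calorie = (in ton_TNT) 2.729e-08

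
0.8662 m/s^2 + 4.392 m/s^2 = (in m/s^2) 5.258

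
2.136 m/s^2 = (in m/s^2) 2.136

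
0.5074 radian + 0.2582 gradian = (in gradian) 32.56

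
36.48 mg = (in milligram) 36.48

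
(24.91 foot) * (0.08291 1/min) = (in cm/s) 1.049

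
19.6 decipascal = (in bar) 1.96e-05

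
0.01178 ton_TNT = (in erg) 4.929e+14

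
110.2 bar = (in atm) 108.8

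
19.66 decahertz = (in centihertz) 1.966e+04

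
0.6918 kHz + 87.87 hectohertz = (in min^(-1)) 5.687e+05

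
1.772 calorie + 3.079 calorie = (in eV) 1.267e+20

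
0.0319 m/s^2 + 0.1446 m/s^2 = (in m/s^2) 0.1765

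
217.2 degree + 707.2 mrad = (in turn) 0.7159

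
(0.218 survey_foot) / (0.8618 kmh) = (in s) 0.2776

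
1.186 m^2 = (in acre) 0.0002931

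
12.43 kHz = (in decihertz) 1.243e+05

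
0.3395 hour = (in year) 3.876e-05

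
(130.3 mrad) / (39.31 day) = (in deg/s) 2.198e-06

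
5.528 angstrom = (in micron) 0.0005528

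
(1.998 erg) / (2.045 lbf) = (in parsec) 7.118e-25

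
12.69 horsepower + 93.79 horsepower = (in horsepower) 106.5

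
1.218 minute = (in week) 0.0001208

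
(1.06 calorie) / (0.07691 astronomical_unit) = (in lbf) 8.666e-11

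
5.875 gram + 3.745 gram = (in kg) 0.00962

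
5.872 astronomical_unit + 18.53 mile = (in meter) 8.784e+11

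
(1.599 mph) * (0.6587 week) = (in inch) 1.121e+07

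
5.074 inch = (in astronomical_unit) 8.615e-13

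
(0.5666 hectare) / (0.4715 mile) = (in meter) 7.467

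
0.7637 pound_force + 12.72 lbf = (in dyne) 5.998e+06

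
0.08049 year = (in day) 29.38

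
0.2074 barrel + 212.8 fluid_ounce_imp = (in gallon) 10.31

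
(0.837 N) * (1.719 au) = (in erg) 2.152e+18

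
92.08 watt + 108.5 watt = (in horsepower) 0.269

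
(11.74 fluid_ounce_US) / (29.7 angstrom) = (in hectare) 11.69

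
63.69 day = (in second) 5.503e+06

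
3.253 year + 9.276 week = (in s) 1.082e+08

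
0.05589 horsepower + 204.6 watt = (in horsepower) 0.3303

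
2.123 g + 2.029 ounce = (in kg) 0.05964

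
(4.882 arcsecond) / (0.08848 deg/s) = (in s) 0.01533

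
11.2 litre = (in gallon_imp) 2.464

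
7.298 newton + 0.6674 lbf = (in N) 10.27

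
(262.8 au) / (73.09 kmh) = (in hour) 5.379e+08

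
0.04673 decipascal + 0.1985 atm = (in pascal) 2.011e+04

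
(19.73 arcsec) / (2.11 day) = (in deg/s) 3.006e-08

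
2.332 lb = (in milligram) 1.058e+06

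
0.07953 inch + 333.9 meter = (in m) 333.9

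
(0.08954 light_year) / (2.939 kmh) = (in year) 3.29e+07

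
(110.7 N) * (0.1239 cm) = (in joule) 0.1372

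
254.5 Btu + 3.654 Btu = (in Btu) 258.2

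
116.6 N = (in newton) 116.6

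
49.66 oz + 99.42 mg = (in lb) 3.104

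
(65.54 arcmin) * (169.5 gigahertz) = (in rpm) 3.086e+10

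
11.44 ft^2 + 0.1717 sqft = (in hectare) 0.0001079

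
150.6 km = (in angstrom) 1.506e+15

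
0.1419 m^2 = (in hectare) 1.419e-05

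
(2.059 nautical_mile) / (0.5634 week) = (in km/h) 0.04029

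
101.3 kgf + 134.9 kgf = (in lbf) 520.7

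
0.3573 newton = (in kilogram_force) 0.03643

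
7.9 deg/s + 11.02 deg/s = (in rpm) 3.153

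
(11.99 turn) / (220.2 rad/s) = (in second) 0.3421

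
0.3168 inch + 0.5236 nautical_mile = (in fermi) 9.697e+17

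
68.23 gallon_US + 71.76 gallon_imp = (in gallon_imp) 128.6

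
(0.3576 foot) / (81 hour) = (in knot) 7.266e-07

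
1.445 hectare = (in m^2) 1.445e+04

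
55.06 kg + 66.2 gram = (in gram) 5.513e+04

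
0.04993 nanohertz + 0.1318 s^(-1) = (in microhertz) 1.318e+05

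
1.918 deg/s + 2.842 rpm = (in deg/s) 18.97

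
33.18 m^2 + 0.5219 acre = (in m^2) 2145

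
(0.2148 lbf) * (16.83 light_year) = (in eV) 9.496e+35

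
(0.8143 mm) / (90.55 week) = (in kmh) 5.353e-11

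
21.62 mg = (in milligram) 21.62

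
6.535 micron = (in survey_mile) 4.061e-09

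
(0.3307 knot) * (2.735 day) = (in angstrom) 4.02e+14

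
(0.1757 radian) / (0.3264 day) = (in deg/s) 0.000357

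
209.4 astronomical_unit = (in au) 209.4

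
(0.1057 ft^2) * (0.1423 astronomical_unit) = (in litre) 2.09e+11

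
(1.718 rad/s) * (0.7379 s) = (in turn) 0.2018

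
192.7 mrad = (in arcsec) 3.975e+04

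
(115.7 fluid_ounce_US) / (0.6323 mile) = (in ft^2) 3.619e-05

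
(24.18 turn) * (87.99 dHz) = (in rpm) 1.277e+04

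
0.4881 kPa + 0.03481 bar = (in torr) 29.77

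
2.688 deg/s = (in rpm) 0.448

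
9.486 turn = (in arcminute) 2.049e+05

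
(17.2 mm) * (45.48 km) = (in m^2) 782.3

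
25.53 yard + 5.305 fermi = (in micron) 2.334e+07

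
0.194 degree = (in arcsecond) 698.4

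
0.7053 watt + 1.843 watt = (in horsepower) 0.003417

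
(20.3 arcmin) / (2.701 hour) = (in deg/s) 3.48e-05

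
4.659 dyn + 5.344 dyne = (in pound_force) 2.249e-05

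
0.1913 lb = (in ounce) 3.061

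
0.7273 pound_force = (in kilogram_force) 0.3299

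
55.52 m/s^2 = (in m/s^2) 55.52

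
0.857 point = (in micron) 302.3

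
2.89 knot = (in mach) 0.004366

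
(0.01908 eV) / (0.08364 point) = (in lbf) 2.329e-17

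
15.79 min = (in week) 0.001566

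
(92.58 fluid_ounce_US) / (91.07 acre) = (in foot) 2.437e-08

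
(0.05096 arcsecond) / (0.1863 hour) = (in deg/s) 2.111e-08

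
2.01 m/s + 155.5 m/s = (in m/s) 157.5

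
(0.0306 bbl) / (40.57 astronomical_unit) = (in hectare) 8.016e-20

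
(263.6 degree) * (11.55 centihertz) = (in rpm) 5.074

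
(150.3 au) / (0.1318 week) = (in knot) 5.483e+08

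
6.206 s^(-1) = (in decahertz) 0.6206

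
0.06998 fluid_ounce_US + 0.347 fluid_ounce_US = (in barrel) 7.756e-05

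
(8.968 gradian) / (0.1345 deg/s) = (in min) 1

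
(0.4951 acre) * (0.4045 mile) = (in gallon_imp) 2.869e+08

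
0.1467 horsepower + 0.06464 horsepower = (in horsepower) 0.2113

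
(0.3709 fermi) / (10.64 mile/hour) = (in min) 1.3e-18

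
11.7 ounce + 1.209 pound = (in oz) 31.04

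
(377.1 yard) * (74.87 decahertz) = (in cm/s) 2.582e+07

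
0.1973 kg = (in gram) 197.3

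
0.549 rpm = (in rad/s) 0.05749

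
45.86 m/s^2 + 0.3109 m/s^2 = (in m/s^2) 46.17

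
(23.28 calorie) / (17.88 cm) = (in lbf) 122.5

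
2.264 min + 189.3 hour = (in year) 0.02161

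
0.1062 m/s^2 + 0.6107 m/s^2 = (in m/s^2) 0.7169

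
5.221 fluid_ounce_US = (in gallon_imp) 0.03396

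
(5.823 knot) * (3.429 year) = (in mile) 2.013e+05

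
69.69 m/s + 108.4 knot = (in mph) 280.6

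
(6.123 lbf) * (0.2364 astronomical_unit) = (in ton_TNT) 230.2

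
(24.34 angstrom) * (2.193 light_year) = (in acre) 1.248e+04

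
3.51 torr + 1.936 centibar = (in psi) 0.3487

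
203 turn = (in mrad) 1.275e+06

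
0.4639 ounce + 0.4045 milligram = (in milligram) 1.315e+04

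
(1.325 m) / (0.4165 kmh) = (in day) 0.0001326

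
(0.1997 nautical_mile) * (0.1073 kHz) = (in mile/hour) 8.877e+04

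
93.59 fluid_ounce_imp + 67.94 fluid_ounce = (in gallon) 1.233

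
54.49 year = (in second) 1.718e+09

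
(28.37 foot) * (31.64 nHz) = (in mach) 8.035e-10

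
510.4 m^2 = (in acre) 0.1261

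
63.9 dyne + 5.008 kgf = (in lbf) 11.04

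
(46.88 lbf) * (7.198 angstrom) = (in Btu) 1.423e-10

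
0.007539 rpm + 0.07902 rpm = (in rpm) 0.08656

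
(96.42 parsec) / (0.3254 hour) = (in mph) 5.681e+15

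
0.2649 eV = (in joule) 4.244e-20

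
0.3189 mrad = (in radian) 0.0003189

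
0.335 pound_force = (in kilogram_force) 0.152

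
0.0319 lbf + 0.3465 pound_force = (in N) 1.683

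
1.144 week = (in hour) 192.2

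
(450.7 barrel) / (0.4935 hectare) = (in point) 41.16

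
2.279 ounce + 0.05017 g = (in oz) 2.281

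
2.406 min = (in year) 4.578e-06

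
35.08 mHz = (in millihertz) 35.08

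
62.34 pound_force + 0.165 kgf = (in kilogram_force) 28.44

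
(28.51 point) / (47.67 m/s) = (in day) 2.442e-09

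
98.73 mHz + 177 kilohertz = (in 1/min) 1.062e+07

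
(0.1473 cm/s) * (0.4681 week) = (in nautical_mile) 0.2252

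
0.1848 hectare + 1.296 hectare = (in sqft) 1.594e+05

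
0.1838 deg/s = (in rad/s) 0.003208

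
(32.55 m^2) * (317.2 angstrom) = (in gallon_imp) 0.0002271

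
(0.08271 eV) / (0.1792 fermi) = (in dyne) 7.395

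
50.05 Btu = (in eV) 3.296e+23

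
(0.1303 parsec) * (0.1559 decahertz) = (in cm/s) 6.268e+17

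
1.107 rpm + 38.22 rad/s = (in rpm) 366.1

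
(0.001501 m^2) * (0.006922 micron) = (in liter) 1.039e-08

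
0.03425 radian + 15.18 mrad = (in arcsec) 1.02e+04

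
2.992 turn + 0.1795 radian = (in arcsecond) 3.915e+06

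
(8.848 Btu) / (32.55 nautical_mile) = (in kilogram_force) 0.01579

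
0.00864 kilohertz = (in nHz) 8.64e+09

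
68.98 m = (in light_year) 7.291e-15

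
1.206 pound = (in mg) 5.47e+05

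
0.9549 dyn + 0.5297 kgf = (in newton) 5.195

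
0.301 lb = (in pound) 0.301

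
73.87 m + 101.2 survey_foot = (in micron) 1.047e+08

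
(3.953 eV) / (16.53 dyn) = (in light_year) 4.05e-31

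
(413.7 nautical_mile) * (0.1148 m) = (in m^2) 8.796e+04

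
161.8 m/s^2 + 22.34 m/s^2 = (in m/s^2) 184.1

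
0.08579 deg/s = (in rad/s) 0.001497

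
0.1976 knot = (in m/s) 0.1017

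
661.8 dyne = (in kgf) 0.0006748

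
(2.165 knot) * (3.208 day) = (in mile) 191.8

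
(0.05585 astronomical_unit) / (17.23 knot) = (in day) 1.091e+04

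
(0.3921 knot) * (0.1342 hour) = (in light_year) 1.03e-14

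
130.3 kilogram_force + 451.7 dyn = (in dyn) 1.278e+08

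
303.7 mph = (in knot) 263.9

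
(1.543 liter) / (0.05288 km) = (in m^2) 2.918e-05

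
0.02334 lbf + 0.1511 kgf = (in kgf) 0.1617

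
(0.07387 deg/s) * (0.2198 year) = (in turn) 1422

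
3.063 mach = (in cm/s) 1.043e+05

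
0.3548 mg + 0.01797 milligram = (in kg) 3.728e-07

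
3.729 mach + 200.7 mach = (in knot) 1.353e+05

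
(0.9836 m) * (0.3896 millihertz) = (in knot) 0.0007449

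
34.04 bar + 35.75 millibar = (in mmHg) 2.556e+04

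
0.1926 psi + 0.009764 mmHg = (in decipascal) 1.329e+04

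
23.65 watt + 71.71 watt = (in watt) 95.36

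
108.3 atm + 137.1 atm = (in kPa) 2.487e+04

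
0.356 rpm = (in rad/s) 0.03728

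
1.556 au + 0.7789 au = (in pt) 9.901e+14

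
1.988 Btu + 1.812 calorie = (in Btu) 1.995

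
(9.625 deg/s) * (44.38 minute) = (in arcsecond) 9.227e+07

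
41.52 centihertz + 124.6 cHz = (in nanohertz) 1.661e+09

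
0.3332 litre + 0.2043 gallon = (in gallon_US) 0.2923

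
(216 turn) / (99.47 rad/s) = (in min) 0.2274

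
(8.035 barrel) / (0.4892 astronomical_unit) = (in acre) 4.313e-15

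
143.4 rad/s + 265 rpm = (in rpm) 1634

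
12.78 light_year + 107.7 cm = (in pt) 3.427e+20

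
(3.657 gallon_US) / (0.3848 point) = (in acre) 0.0252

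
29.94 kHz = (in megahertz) 0.02994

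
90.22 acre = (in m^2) 3.651e+05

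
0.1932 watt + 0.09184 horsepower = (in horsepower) 0.0921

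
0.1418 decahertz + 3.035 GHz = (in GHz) 3.035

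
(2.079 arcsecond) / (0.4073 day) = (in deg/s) 1.641e-08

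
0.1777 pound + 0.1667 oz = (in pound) 0.1881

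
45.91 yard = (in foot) 137.7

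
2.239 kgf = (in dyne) 2.196e+06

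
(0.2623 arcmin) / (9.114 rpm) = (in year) 2.535e-12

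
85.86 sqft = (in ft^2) 85.86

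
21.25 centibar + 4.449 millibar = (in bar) 0.2169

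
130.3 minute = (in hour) 2.172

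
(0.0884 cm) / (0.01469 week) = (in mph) 2.226e-07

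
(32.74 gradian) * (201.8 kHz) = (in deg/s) 5.946e+06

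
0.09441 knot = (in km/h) 0.1748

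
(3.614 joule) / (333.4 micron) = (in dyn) 1.084e+09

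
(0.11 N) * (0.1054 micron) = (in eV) 7.236e+10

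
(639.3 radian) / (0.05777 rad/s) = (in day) 0.1281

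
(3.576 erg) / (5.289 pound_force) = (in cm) 1.52e-06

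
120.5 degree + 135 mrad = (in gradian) 142.5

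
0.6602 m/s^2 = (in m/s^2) 0.6602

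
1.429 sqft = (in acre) 3.281e-05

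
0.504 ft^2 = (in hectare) 4.682e-06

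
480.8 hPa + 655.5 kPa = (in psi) 102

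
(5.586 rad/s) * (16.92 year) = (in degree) 1.708e+11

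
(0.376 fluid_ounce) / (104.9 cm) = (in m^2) 1.06e-05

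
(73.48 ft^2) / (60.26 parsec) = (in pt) 1.041e-14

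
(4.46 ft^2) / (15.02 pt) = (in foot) 256.6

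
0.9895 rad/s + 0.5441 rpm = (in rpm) 9.993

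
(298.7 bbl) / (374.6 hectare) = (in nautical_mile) 6.845e-09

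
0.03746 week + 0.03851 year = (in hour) 343.6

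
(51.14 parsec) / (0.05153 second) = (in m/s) 3.062e+19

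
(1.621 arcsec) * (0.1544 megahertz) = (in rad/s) 1.213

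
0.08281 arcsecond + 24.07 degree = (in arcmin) 1444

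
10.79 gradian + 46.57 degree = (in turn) 0.1563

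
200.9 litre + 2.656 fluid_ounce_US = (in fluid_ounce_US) 6796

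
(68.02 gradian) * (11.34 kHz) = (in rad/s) 1.212e+04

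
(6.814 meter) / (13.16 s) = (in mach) 0.001521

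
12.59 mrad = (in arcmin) 43.28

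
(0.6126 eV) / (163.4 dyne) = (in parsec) 1.947e-33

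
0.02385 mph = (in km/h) 0.03838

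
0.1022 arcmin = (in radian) 2.973e-05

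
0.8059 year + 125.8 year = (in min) 6.654e+07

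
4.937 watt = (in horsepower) 0.006621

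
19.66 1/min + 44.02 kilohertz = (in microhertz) 4.402e+10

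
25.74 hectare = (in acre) 63.6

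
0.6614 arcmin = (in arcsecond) 39.68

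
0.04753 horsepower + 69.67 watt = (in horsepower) 0.141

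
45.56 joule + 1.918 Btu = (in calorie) 494.5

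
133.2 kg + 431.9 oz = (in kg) 145.4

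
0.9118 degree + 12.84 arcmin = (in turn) 0.003127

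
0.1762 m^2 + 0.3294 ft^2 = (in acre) 5.11e-05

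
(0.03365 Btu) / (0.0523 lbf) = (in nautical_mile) 0.0824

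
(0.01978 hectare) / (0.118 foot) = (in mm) 5.5e+06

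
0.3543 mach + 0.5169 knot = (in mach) 0.3551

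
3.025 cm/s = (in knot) 0.0588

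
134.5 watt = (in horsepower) 0.1804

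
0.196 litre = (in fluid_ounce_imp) 6.898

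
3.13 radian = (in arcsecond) 6.456e+05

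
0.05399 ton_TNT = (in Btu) 2.141e+05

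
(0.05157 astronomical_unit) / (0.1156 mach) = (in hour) 5.444e+04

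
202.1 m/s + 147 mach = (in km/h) 1.809e+05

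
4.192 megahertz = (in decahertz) 4.192e+05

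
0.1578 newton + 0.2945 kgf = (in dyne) 3.046e+05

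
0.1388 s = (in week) 2.295e-07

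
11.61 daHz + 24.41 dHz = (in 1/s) 118.5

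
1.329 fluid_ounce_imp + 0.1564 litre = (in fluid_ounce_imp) 6.834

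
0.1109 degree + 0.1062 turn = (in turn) 0.1065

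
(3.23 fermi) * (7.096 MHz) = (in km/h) 8.251e-08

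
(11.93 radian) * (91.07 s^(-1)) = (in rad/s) 1086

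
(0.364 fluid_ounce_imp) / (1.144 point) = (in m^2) 0.02563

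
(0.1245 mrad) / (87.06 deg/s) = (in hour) 2.276e-08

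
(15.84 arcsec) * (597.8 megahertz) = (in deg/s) 2.63e+06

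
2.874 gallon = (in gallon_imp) 2.393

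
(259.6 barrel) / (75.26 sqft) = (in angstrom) 5.903e+10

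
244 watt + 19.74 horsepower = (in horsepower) 20.07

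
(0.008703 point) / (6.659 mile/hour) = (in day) 1.194e-11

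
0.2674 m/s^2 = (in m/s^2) 0.2674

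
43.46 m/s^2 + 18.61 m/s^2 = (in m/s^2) 62.07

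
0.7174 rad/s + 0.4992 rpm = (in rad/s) 0.7697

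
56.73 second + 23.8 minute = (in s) 1485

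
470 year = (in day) 1.716e+05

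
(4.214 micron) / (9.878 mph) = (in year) 3.026e-14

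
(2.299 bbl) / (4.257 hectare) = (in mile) 5.335e-09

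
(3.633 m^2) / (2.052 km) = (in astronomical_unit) 1.183e-14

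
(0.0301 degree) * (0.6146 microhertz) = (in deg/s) 1.85e-08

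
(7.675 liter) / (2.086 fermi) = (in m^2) 3.679e+12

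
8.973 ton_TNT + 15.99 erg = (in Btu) 3.558e+07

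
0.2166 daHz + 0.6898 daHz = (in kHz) 0.009064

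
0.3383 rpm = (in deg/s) 2.03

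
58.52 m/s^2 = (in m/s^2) 58.52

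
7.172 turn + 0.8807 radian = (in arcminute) 1.579e+05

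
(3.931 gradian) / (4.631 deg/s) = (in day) 8.842e-06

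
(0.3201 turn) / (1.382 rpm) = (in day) 0.0001608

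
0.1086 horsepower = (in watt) 80.98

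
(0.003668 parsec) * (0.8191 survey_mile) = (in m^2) 1.492e+17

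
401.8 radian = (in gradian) 2.558e+04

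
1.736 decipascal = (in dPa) 1.736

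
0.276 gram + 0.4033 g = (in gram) 0.6793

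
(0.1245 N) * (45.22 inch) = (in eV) 8.925e+17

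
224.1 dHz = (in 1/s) 22.41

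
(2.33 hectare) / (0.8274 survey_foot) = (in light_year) 9.766e-12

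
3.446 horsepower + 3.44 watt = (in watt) 2573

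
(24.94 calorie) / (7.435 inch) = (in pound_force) 124.2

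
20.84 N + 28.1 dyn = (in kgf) 2.125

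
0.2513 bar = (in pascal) 2.513e+04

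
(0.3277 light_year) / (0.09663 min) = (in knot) 1.039e+15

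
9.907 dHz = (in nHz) 9.907e+08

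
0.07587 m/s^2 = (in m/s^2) 0.07587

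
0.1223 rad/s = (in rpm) 1.168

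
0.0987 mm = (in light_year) 1.043e-20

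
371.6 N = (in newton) 371.6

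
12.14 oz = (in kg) 0.3442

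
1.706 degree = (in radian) 0.02978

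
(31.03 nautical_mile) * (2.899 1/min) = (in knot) 5397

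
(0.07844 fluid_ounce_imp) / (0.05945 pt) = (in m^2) 0.1063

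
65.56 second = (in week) 0.0001084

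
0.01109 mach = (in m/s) 3.776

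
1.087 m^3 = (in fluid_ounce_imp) 3.826e+04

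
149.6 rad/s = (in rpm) 1429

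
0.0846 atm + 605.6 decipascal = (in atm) 0.0852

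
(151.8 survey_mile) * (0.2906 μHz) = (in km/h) 0.2556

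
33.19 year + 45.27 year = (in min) 4.124e+07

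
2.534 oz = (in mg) 7.184e+04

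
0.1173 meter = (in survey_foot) 0.3848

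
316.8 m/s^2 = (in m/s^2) 316.8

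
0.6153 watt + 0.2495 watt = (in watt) 0.8648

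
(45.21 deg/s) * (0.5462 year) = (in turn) 2.163e+06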